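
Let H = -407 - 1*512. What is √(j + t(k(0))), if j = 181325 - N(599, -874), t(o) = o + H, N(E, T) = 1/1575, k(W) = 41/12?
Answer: √7956055247/210 ≈ 424.75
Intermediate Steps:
H = -919 (H = -407 - 512 = -919)
k(W) = 41/12 (k(W) = 41*(1/12) = 41/12)
N(E, T) = 1/1575
t(o) = -919 + o (t(o) = o - 919 = -919 + o)
j = 285586874/1575 (j = 181325 - 1*1/1575 = 181325 - 1/1575 = 285586874/1575 ≈ 1.8133e+5)
√(j + t(k(0))) = √(285586874/1575 + (-919 + 41/12)) = √(285586874/1575 - 10987/12) = √(1136579321/6300) = √7956055247/210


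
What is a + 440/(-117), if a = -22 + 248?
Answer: 26002/117 ≈ 222.24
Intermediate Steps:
a = 226
a + 440/(-117) = 226 + 440/(-117) = 226 - 1/117*440 = 226 - 440/117 = 26002/117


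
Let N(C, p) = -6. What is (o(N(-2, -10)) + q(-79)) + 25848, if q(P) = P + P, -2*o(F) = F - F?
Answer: 25690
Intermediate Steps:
o(F) = 0 (o(F) = -(F - F)/2 = -1/2*0 = 0)
q(P) = 2*P
(o(N(-2, -10)) + q(-79)) + 25848 = (0 + 2*(-79)) + 25848 = (0 - 158) + 25848 = -158 + 25848 = 25690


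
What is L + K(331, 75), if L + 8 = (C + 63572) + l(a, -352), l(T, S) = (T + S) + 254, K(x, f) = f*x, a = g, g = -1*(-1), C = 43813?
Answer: 132105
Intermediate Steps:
g = 1
a = 1
l(T, S) = 254 + S + T (l(T, S) = (S + T) + 254 = 254 + S + T)
L = 107280 (L = -8 + ((43813 + 63572) + (254 - 352 + 1)) = -8 + (107385 - 97) = -8 + 107288 = 107280)
L + K(331, 75) = 107280 + 75*331 = 107280 + 24825 = 132105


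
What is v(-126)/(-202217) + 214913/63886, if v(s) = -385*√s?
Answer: 214913/63886 + 1155*I*√14/202217 ≈ 3.364 + 0.021371*I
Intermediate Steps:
v(-126)/(-202217) + 214913/63886 = -1155*I*√14/(-202217) + 214913/63886 = -1155*I*√14*(-1/202217) + 214913*(1/63886) = -1155*I*√14*(-1/202217) + 214913/63886 = 1155*I*√14/202217 + 214913/63886 = 214913/63886 + 1155*I*√14/202217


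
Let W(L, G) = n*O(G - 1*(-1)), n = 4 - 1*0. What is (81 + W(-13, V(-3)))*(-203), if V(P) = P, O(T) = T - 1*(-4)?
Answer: -18067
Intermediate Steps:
O(T) = 4 + T (O(T) = T + 4 = 4 + T)
n = 4 (n = 4 + 0 = 4)
W(L, G) = 20 + 4*G (W(L, G) = 4*(4 + (G - 1*(-1))) = 4*(4 + (G + 1)) = 4*(4 + (1 + G)) = 4*(5 + G) = 20 + 4*G)
(81 + W(-13, V(-3)))*(-203) = (81 + (20 + 4*(-3)))*(-203) = (81 + (20 - 12))*(-203) = (81 + 8)*(-203) = 89*(-203) = -18067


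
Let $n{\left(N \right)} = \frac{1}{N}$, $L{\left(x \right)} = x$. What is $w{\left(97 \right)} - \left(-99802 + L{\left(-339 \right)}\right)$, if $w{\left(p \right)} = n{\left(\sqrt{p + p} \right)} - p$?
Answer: $100044 + \frac{\sqrt{194}}{194} \approx 1.0004 \cdot 10^{5}$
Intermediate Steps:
$w{\left(p \right)} = - p + \frac{\sqrt{2}}{2 \sqrt{p}}$ ($w{\left(p \right)} = \frac{1}{\sqrt{p + p}} - p = \frac{1}{\sqrt{2 p}} - p = \frac{1}{\sqrt{2} \sqrt{p}} - p = \frac{\sqrt{2}}{2 \sqrt{p}} - p = - p + \frac{\sqrt{2}}{2 \sqrt{p}}$)
$w{\left(97 \right)} - \left(-99802 + L{\left(-339 \right)}\right) = \left(\left(-1\right) 97 + \frac{\sqrt{2}}{2 \sqrt{97}}\right) + \left(99802 - -339\right) = \left(-97 + \frac{\sqrt{2} \frac{\sqrt{97}}{97}}{2}\right) + \left(99802 + 339\right) = \left(-97 + \frac{\sqrt{194}}{194}\right) + 100141 = 100044 + \frac{\sqrt{194}}{194}$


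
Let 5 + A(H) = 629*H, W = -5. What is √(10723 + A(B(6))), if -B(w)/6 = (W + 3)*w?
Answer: √56006 ≈ 236.66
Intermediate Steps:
B(w) = 12*w (B(w) = -6*(-5 + 3)*w = -(-12)*w = 12*w)
A(H) = -5 + 629*H
√(10723 + A(B(6))) = √(10723 + (-5 + 629*(12*6))) = √(10723 + (-5 + 629*72)) = √(10723 + (-5 + 45288)) = √(10723 + 45283) = √56006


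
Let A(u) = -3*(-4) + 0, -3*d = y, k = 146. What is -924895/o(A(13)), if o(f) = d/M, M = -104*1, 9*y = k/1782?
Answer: -2314020697560/73 ≈ -3.1699e+10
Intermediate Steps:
y = 73/8019 (y = (146/1782)/9 = (146*(1/1782))/9 = (1/9)*(73/891) = 73/8019 ≈ 0.0091034)
d = -73/24057 (d = -1/3*73/8019 = -73/24057 ≈ -0.0030345)
M = -104
A(u) = 12 (A(u) = 12 + 0 = 12)
o(f) = 73/2501928 (o(f) = -73/24057/(-104) = -73/24057*(-1/104) = 73/2501928)
-924895/o(A(13)) = -924895/73/2501928 = -924895*2501928/73 = -2314020697560/73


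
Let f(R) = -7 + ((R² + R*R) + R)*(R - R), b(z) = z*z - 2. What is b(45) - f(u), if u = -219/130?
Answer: 2030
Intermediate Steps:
u = -219/130 (u = -219*1/130 = -219/130 ≈ -1.6846)
b(z) = -2 + z² (b(z) = z² - 2 = -2 + z²)
f(R) = -7 (f(R) = -7 + ((R² + R²) + R)*0 = -7 + (2*R² + R)*0 = -7 + (R + 2*R²)*0 = -7 + 0 = -7)
b(45) - f(u) = (-2 + 45²) - 1*(-7) = (-2 + 2025) + 7 = 2023 + 7 = 2030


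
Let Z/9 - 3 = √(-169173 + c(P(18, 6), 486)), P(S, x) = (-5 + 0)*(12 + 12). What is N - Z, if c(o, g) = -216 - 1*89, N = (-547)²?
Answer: 299182 - 9*I*√169478 ≈ 2.9918e+5 - 3705.1*I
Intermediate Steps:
P(S, x) = -120 (P(S, x) = -5*24 = -120)
N = 299209
c(o, g) = -305 (c(o, g) = -216 - 89 = -305)
Z = 27 + 9*I*√169478 (Z = 27 + 9*√(-169173 - 305) = 27 + 9*√(-169478) = 27 + 9*(I*√169478) = 27 + 9*I*√169478 ≈ 27.0 + 3705.1*I)
N - Z = 299209 - (27 + 9*I*√169478) = 299209 + (-27 - 9*I*√169478) = 299182 - 9*I*√169478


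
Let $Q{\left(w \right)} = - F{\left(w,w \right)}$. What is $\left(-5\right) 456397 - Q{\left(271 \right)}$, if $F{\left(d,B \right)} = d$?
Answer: $-2281714$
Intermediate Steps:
$Q{\left(w \right)} = - w$
$\left(-5\right) 456397 - Q{\left(271 \right)} = \left(-5\right) 456397 - \left(-1\right) 271 = -2281985 - -271 = -2281985 + 271 = -2281714$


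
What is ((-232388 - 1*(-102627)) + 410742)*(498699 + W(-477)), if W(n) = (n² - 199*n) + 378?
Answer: 230834039949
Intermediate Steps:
W(n) = 378 + n² - 199*n
((-232388 - 1*(-102627)) + 410742)*(498699 + W(-477)) = ((-232388 - 1*(-102627)) + 410742)*(498699 + (378 + (-477)² - 199*(-477))) = ((-232388 + 102627) + 410742)*(498699 + (378 + 227529 + 94923)) = (-129761 + 410742)*(498699 + 322830) = 280981*821529 = 230834039949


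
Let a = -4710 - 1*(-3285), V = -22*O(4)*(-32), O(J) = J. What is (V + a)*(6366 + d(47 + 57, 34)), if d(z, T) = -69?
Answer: 8759127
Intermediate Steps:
V = 2816 (V = -22*4*(-32) = -88*(-32) = 2816)
a = -1425 (a = -4710 + 3285 = -1425)
(V + a)*(6366 + d(47 + 57, 34)) = (2816 - 1425)*(6366 - 69) = 1391*6297 = 8759127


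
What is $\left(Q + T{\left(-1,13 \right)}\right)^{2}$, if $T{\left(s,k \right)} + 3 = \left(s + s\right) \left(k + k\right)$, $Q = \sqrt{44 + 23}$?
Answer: $\left(55 - \sqrt{67}\right)^{2} \approx 2191.6$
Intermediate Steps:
$Q = \sqrt{67} \approx 8.1853$
$T{\left(s,k \right)} = -3 + 4 k s$ ($T{\left(s,k \right)} = -3 + \left(s + s\right) \left(k + k\right) = -3 + 2 s 2 k = -3 + 4 k s$)
$\left(Q + T{\left(-1,13 \right)}\right)^{2} = \left(\sqrt{67} + \left(-3 + 4 \cdot 13 \left(-1\right)\right)\right)^{2} = \left(\sqrt{67} - 55\right)^{2} = \left(-55 + \sqrt{67}\right)^{2}$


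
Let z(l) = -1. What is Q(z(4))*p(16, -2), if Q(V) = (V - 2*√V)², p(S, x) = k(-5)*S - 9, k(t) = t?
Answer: 267 - 356*I ≈ 267.0 - 356.0*I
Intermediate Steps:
p(S, x) = -9 - 5*S (p(S, x) = -5*S - 9 = -9 - 5*S)
Q(z(4))*p(16, -2) = (-1*(-1) + 2*√(-1))²*(-9 - 5*16) = (1 + 2*I)²*(-9 - 80) = (1 + 2*I)²*(-89) = -89*(1 + 2*I)²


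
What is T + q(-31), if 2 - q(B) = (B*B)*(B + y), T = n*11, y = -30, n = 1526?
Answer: 75409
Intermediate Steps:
T = 16786 (T = 1526*11 = 16786)
q(B) = 2 - B²*(-30 + B) (q(B) = 2 - B*B*(B - 30) = 2 - B²*(-30 + B))
T + q(-31) = 16786 + (2 - 1*(-31)³ + 30*(-31)²) = 16786 + (2 - 1*(-29791) + 30*961) = 16786 + (2 + 29791 + 28830) = 16786 + 58623 = 75409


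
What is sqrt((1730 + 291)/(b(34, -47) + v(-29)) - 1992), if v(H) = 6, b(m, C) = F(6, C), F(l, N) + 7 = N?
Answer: I*sqrt(292911)/12 ≈ 45.101*I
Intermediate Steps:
F(l, N) = -7 + N
b(m, C) = -7 + C
sqrt((1730 + 291)/(b(34, -47) + v(-29)) - 1992) = sqrt((1730 + 291)/((-7 - 47) + 6) - 1992) = sqrt(2021/(-54 + 6) - 1992) = sqrt(2021/(-48) - 1992) = sqrt(2021*(-1/48) - 1992) = sqrt(-2021/48 - 1992) = sqrt(-97637/48) = I*sqrt(292911)/12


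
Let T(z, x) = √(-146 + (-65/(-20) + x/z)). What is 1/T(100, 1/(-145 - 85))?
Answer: -10*I*√755147730/3283251 ≈ -0.083697*I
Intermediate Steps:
T(z, x) = √(-571/4 + x/z) (T(z, x) = √(-146 + (-65*(-1/20) + x/z)) = √(-146 + (13/4 + x/z)) = √(-571/4 + x/z))
1/T(100, 1/(-145 - 85)) = 1/(√(-571 + 4/(-145 - 85*100))/2) = 1/(√(-571 + 4*(1/100)/(-230))/2) = 1/(√(-571 + 4*(-1/230)*(1/100))/2) = 1/(√(-571 - 1/5750)/2) = 1/(√(-3283251/5750)/2) = 1/((I*√755147730/1150)/2) = 1/(I*√755147730/2300) = -10*I*√755147730/3283251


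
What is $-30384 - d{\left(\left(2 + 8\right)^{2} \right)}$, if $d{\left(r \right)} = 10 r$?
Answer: $-31384$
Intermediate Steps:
$-30384 - d{\left(\left(2 + 8\right)^{2} \right)} = -30384 - 10 \left(2 + 8\right)^{2} = -30384 - 10 \cdot 10^{2} = -30384 - 10 \cdot 100 = -30384 - 1000 = -31384$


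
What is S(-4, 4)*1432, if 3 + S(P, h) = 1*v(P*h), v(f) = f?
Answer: -27208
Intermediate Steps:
S(P, h) = -3 + P*h (S(P, h) = -3 + 1*(P*h) = -3 + P*h)
S(-4, 4)*1432 = (-3 - 4*4)*1432 = (-3 - 16)*1432 = -19*1432 = -27208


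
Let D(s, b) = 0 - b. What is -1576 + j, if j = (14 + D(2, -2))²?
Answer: -1320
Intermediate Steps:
D(s, b) = -b
j = 256 (j = (14 - 1*(-2))² = (14 + 2)² = 16² = 256)
-1576 + j = -1576 + 256 = -1320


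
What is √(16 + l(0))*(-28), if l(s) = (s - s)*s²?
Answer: -112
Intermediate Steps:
l(s) = 0 (l(s) = 0*s² = 0)
√(16 + l(0))*(-28) = √(16 + 0)*(-28) = √16*(-28) = 4*(-28) = -112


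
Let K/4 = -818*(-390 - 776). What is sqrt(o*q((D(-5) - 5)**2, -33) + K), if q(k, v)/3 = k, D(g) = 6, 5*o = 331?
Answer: sqrt(95383765)/5 ≈ 1953.3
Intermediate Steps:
o = 331/5 (o = (1/5)*331 = 331/5 ≈ 66.200)
q(k, v) = 3*k
K = 3815152 (K = 4*(-818*(-390 - 776)) = 4*(-818*(-1166)) = 4*953788 = 3815152)
sqrt(o*q((D(-5) - 5)**2, -33) + K) = sqrt(331*(3*(6 - 5)**2)/5 + 3815152) = sqrt(331*(3*1**2)/5 + 3815152) = sqrt(331*(3*1)/5 + 3815152) = sqrt((331/5)*3 + 3815152) = sqrt(993/5 + 3815152) = sqrt(19076753/5) = sqrt(95383765)/5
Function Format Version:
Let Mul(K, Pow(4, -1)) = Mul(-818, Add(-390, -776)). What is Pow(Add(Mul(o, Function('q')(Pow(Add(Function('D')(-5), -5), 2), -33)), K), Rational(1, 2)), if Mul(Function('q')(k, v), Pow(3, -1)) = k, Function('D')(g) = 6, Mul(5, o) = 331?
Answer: Mul(Rational(1, 5), Pow(95383765, Rational(1, 2))) ≈ 1953.3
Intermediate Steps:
o = Rational(331, 5) (o = Mul(Rational(1, 5), 331) = Rational(331, 5) ≈ 66.200)
Function('q')(k, v) = Mul(3, k)
K = 3815152 (K = Mul(4, Mul(-818, Add(-390, -776))) = Mul(4, Mul(-818, -1166)) = Mul(4, 953788) = 3815152)
Pow(Add(Mul(o, Function('q')(Pow(Add(Function('D')(-5), -5), 2), -33)), K), Rational(1, 2)) = Pow(Add(Mul(Rational(331, 5), Mul(3, Pow(Add(6, -5), 2))), 3815152), Rational(1, 2)) = Pow(Add(Mul(Rational(331, 5), Mul(3, Pow(1, 2))), 3815152), Rational(1, 2)) = Pow(Add(Mul(Rational(331, 5), Mul(3, 1)), 3815152), Rational(1, 2)) = Pow(Add(Mul(Rational(331, 5), 3), 3815152), Rational(1, 2)) = Pow(Add(Rational(993, 5), 3815152), Rational(1, 2)) = Pow(Rational(19076753, 5), Rational(1, 2)) = Mul(Rational(1, 5), Pow(95383765, Rational(1, 2)))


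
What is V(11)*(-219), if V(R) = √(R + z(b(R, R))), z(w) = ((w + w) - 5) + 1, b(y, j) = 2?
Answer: -219*√11 ≈ -726.34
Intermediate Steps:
z(w) = -4 + 2*w (z(w) = (2*w - 5) + 1 = (-5 + 2*w) + 1 = -4 + 2*w)
V(R) = √R (V(R) = √(R + (-4 + 2*2)) = √(R + (-4 + 4)) = √(R + 0) = √R)
V(11)*(-219) = √11*(-219) = -219*√11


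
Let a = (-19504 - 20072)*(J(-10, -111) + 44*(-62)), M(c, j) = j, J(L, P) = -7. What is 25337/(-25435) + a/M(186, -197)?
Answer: -2753098547989/5010695 ≈ -5.4944e+5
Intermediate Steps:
a = 108240360 (a = (-19504 - 20072)*(-7 + 44*(-62)) = -39576*(-7 - 2728) = -39576*(-2735) = 108240360)
25337/(-25435) + a/M(186, -197) = 25337/(-25435) + 108240360/(-197) = 25337*(-1/25435) + 108240360*(-1/197) = -25337/25435 - 108240360/197 = -2753098547989/5010695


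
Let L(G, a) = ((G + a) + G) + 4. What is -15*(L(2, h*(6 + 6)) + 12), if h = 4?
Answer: -1020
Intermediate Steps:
L(G, a) = 4 + a + 2*G (L(G, a) = (a + 2*G) + 4 = 4 + a + 2*G)
-15*(L(2, h*(6 + 6)) + 12) = -15*((4 + 4*(6 + 6) + 2*2) + 12) = -15*((4 + 4*12 + 4) + 12) = -15*((4 + 48 + 4) + 12) = -15*(56 + 12) = -15*68 = -1020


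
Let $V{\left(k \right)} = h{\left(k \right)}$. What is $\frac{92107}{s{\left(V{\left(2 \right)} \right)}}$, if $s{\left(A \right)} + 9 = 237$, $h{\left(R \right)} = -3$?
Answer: $\frac{92107}{228} \approx 403.98$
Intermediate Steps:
$V{\left(k \right)} = -3$
$s{\left(A \right)} = 228$ ($s{\left(A \right)} = -9 + 237 = 228$)
$\frac{92107}{s{\left(V{\left(2 \right)} \right)}} = \frac{92107}{228}$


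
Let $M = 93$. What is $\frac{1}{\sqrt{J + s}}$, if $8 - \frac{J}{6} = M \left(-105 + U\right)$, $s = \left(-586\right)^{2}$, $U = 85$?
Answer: $\frac{\sqrt{88651}}{177302} \approx 0.0016793$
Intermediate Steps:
$s = 343396$
$J = 11208$ ($J = 48 - 6 \cdot 93 \left(-105 + 85\right) = 48 - 6 \cdot 93 \left(-20\right) = 48 - -11160 = 48 + 11160 = 11208$)
$\frac{1}{\sqrt{J + s}} = \frac{1}{\sqrt{11208 + 343396}} = \frac{1}{\sqrt{354604}} = \frac{1}{2 \sqrt{88651}} = \frac{\sqrt{88651}}{177302}$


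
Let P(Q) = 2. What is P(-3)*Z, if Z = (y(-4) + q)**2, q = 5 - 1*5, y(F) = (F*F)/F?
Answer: 32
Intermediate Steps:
y(F) = F (y(F) = F**2/F = F)
q = 0 (q = 5 - 5 = 0)
Z = 16 (Z = (-4 + 0)**2 = (-4)**2 = 16)
P(-3)*Z = 2*16 = 32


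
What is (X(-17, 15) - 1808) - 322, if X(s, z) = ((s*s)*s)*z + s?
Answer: -75842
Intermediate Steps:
X(s, z) = s + z*s³ (X(s, z) = (s²*s)*z + s = s³*z + s = z*s³ + s = s + z*s³)
(X(-17, 15) - 1808) - 322 = ((-17 + 15*(-17)³) - 1808) - 322 = ((-17 + 15*(-4913)) - 1808) - 322 = ((-17 - 73695) - 1808) - 322 = (-73712 - 1808) - 322 = -75520 - 322 = -75842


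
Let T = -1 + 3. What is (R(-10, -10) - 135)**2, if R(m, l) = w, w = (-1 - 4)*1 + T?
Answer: 19044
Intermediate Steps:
T = 2
w = -3 (w = (-1 - 4)*1 + 2 = -5*1 + 2 = -5 + 2 = -3)
R(m, l) = -3
(R(-10, -10) - 135)**2 = (-3 - 135)**2 = (-138)**2 = 19044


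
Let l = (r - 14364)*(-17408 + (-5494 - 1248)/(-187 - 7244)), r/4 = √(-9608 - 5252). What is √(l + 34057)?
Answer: √(13808780056890081 - 7689723997488*I*√3715)/7431 ≈ 15816.0 - 268.33*I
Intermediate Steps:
r = 8*I*√3715 (r = 4*√(-9608 - 5252) = 4*√(-14860) = 4*(2*I*√3715) = 8*I*√3715 ≈ 487.61*I)
l = 619337883528/2477 - 1034816848*I*√3715/7431 (l = (8*I*√3715 - 14364)*(-17408 + (-5494 - 1248)/(-187 - 7244)) = (-14364 + 8*I*√3715)*(-17408 - 6742/(-7431)) = (-14364 + 8*I*√3715)*(-17408 - 6742*(-1/7431)) = (-14364 + 8*I*√3715)*(-17408 + 6742/7431) = (-14364 + 8*I*√3715)*(-129352106/7431) = 619337883528/2477 - 1034816848*I*√3715/7431 ≈ 2.5004e+8 - 8.4878e+6*I)
√(l + 34057) = √((619337883528/2477 - 1034816848*I*√3715/7431) + 34057) = √(619422242717/2477 - 1034816848*I*√3715/7431)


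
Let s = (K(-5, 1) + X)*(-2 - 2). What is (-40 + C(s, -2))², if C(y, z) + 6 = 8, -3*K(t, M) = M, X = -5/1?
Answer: 1444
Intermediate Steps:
X = -5 (X = -5*1 = -5)
K(t, M) = -M/3
s = 64/3 (s = (-⅓*1 - 5)*(-2 - 2) = (-⅓ - 5)*(-4) = -16/3*(-4) = 64/3 ≈ 21.333)
C(y, z) = 2 (C(y, z) = -6 + 8 = 2)
(-40 + C(s, -2))² = (-40 + 2)² = (-38)² = 1444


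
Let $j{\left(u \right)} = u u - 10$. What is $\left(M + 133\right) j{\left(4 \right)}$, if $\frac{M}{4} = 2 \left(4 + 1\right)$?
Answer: $1038$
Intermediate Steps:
$j{\left(u \right)} = -10 + u^{2}$ ($j{\left(u \right)} = u^{2} - 10 = -10 + u^{2}$)
$M = 40$ ($M = 4 \cdot 2 \left(4 + 1\right) = 4 \cdot 2 \cdot 5 = 4 \cdot 10 = 40$)
$\left(M + 133\right) j{\left(4 \right)} = \left(40 + 133\right) \left(-10 + 4^{2}\right) = 173 \left(-10 + 16\right) = 173 \cdot 6 = 1038$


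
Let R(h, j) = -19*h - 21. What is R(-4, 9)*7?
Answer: 385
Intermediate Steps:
R(h, j) = -21 - 19*h
R(-4, 9)*7 = (-21 - 19*(-4))*7 = (-21 + 76)*7 = 55*7 = 385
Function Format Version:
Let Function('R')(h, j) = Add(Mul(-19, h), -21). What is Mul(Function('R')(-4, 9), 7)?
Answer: 385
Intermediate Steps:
Function('R')(h, j) = Add(-21, Mul(-19, h))
Mul(Function('R')(-4, 9), 7) = Mul(Add(-21, Mul(-19, -4)), 7) = Mul(Add(-21, 76), 7) = Mul(55, 7) = 385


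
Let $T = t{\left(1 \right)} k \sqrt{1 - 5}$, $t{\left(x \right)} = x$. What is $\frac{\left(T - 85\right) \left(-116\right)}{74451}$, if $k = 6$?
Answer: $\frac{9860}{74451} - \frac{464 i}{24817} \approx 0.13244 - 0.018697 i$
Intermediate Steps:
$T = 12 i$ ($T = 1 \cdot 6 \sqrt{1 - 5} = 6 \sqrt{-4} = 6 \cdot 2 i = 12 i \approx 12.0 i$)
$\frac{\left(T - 85\right) \left(-116\right)}{74451} = \frac{\left(12 i - 85\right) \left(-116\right)}{74451} = \left(-85 + 12 i\right) \left(-116\right) \frac{1}{74451} = \left(9860 - 1392 i\right) \frac{1}{74451} = \frac{9860}{74451} - \frac{464 i}{24817}$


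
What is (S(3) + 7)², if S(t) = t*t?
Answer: 256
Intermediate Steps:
S(t) = t²
(S(3) + 7)² = (3² + 7)² = (9 + 7)² = 16² = 256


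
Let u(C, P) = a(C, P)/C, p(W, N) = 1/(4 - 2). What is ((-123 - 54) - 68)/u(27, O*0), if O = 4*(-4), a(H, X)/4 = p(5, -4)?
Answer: -6615/2 ≈ -3307.5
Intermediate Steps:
p(W, N) = ½ (p(W, N) = 1/2 = ½)
a(H, X) = 2 (a(H, X) = 4*(½) = 2)
O = -16
u(C, P) = 2/C
((-123 - 54) - 68)/u(27, O*0) = ((-123 - 54) - 68)/((2/27)) = (-177 - 68)/((2*(1/27))) = -245/2/27 = -245*27/2 = -6615/2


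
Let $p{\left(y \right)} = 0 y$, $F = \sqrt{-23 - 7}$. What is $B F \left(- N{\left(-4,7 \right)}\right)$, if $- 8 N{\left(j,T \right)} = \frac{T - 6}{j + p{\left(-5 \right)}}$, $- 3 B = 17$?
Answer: $\frac{17 i \sqrt{30}}{96} \approx 0.96992 i$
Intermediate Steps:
$B = - \frac{17}{3}$ ($B = \left(- \frac{1}{3}\right) 17 = - \frac{17}{3} \approx -5.6667$)
$F = i \sqrt{30}$ ($F = \sqrt{-30} = i \sqrt{30} \approx 5.4772 i$)
$p{\left(y \right)} = 0$
$N{\left(j,T \right)} = - \frac{-6 + T}{8 j}$ ($N{\left(j,T \right)} = - \frac{\left(T - 6\right) \frac{1}{j + 0}}{8} = - \frac{\left(-6 + T\right) \frac{1}{j}}{8} = - \frac{\frac{1}{j} \left(-6 + T\right)}{8} = - \frac{-6 + T}{8 j}$)
$B F \left(- N{\left(-4,7 \right)}\right) = - \frac{17 i \sqrt{30}}{3} \left(- \frac{6 - 7}{8 \left(-4\right)}\right) = - \frac{17 i \sqrt{30}}{3} \left(- \frac{\left(-1\right) \left(6 - 7\right)}{8 \cdot 4}\right) = - \frac{17 i \sqrt{30}}{3} \left(- \frac{\left(-1\right) \left(-1\right)}{8 \cdot 4}\right) = - \frac{17 i \sqrt{30}}{3} \left(\left(-1\right) \frac{1}{32}\right) = - \frac{17 i \sqrt{30}}{3} \left(- \frac{1}{32}\right) = \frac{17 i \sqrt{30}}{96}$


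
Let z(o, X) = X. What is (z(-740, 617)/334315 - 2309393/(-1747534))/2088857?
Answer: 773142949273/1220366301783112970 ≈ 6.3353e-7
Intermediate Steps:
(z(-740, 617)/334315 - 2309393/(-1747534))/2088857 = (617/334315 - 2309393/(-1747534))/2088857 = (617*(1/334315) - 2309393*(-1/1747534))*(1/2088857) = (617/334315 + 2309393/1747534)*(1/2088857) = (773142949273/584226829210)*(1/2088857) = 773142949273/1220366301783112970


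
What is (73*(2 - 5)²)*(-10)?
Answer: -6570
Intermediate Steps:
(73*(2 - 5)²)*(-10) = (73*(-3)²)*(-10) = (73*9)*(-10) = 657*(-10) = -6570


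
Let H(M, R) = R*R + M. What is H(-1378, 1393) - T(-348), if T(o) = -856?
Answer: 1939927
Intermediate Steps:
H(M, R) = M + R² (H(M, R) = R² + M = M + R²)
H(-1378, 1393) - T(-348) = (-1378 + 1393²) - 1*(-856) = (-1378 + 1940449) + 856 = 1939071 + 856 = 1939927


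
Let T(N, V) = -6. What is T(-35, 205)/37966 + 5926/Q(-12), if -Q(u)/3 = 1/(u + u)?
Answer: 899946061/18983 ≈ 47408.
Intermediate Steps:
Q(u) = -3/(2*u) (Q(u) = -3/(u + u) = -3*1/(2*u) = -3/(2*u))
T(-35, 205)/37966 + 5926/Q(-12) = -6/37966 + 5926/((-3/2/(-12))) = -6*1/37966 + 5926/((-3/2*(-1/12))) = -3/18983 + 5926/(⅛) = -3/18983 + 5926*8 = -3/18983 + 47408 = 899946061/18983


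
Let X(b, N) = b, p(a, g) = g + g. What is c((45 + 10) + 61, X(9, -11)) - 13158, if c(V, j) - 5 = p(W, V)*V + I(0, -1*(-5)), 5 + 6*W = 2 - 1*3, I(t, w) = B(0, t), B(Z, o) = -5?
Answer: 13754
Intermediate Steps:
I(t, w) = -5
W = -1 (W = -⅚ + (2 - 1*3)/6 = -⅚ + (2 - 3)/6 = -⅚ + (⅙)*(-1) = -⅚ - ⅙ = -1)
p(a, g) = 2*g
c(V, j) = 2*V² (c(V, j) = 5 + ((2*V)*V - 5) = 5 + (2*V² - 5) = 5 + (-5 + 2*V²) = 2*V²)
c((45 + 10) + 61, X(9, -11)) - 13158 = 2*((45 + 10) + 61)² - 13158 = 2*(55 + 61)² - 13158 = 2*116² - 13158 = 2*13456 - 13158 = 26912 - 13158 = 13754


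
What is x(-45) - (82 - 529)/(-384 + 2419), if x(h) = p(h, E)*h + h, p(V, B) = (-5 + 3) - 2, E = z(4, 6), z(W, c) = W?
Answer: 275172/2035 ≈ 135.22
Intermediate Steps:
E = 4
p(V, B) = -4 (p(V, B) = -2 - 2 = -4)
x(h) = -3*h (x(h) = -4*h + h = -3*h)
x(-45) - (82 - 529)/(-384 + 2419) = -3*(-45) - (82 - 529)/(-384 + 2419) = 135 - (-447)/2035 = 135 - 1*(-447/2035) = 135 + 447/2035 = 275172/2035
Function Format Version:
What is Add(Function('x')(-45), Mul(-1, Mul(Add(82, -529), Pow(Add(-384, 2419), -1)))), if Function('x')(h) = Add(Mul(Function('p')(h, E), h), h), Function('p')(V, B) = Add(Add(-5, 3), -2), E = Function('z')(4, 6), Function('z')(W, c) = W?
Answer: Rational(275172, 2035) ≈ 135.22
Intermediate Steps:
E = 4
Function('p')(V, B) = -4 (Function('p')(V, B) = Add(-2, -2) = -4)
Function('x')(h) = Mul(-3, h) (Function('x')(h) = Add(Mul(-4, h), h) = Mul(-3, h))
Add(Function('x')(-45), Mul(-1, Mul(Add(82, -529), Pow(Add(-384, 2419), -1)))) = Add(Mul(-3, -45), Mul(-1, Mul(Add(82, -529), Pow(Add(-384, 2419), -1)))) = Add(135, Mul(-1, Mul(-447, Pow(2035, -1)))) = Add(135, Mul(-1, Mul(-447, Rational(1, 2035)))) = Add(135, Mul(-1, Rational(-447, 2035))) = Add(135, Rational(447, 2035)) = Rational(275172, 2035)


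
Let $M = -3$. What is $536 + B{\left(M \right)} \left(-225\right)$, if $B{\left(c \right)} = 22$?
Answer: $-4414$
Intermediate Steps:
$536 + B{\left(M \right)} \left(-225\right) = 536 + 22 \left(-225\right) = 536 - 4950 = -4414$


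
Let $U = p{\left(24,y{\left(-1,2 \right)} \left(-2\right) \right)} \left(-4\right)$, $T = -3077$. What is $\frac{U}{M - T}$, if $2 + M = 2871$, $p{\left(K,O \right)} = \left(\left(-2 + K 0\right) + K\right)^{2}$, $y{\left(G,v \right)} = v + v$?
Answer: $- \frac{968}{2973} \approx -0.3256$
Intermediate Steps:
$y{\left(G,v \right)} = 2 v$
$p{\left(K,O \right)} = \left(-2 + K\right)^{2}$ ($p{\left(K,O \right)} = \left(\left(-2 + 0\right) + K\right)^{2} = \left(-2 + K\right)^{2}$)
$M = 2869$ ($M = -2 + 2871 = 2869$)
$U = -1936$ ($U = \left(-2 + 24\right)^{2} \left(-4\right) = 22^{2} \left(-4\right) = 484 \left(-4\right) = -1936$)
$\frac{U}{M - T} = - \frac{1936}{2869 - -3077} = - \frac{1936}{2869 + 3077} = - \frac{1936}{5946} = \left(-1936\right) \frac{1}{5946} = - \frac{968}{2973}$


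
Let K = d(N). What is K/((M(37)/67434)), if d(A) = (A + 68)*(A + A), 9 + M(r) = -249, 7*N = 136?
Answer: -1870888896/2107 ≈ -8.8794e+5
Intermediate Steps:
N = 136/7 (N = (1/7)*136 = 136/7 ≈ 19.429)
M(r) = -258 (M(r) = -9 - 249 = -258)
d(A) = 2*A*(68 + A) (d(A) = (68 + A)*(2*A) = 2*A*(68 + A))
K = 166464/49 (K = 2*(136/7)*(68 + 136/7) = 2*(136/7)*(612/7) = 166464/49 ≈ 3397.2)
K/((M(37)/67434)) = 166464/(49*((-258/67434))) = 166464/(49*((-258*1/67434))) = 166464/(49*(-43/11239)) = (166464/49)*(-11239/43) = -1870888896/2107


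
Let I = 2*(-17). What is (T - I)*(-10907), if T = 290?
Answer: -3533868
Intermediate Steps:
I = -34
(T - I)*(-10907) = (290 - 1*(-34))*(-10907) = (290 + 34)*(-10907) = 324*(-10907) = -3533868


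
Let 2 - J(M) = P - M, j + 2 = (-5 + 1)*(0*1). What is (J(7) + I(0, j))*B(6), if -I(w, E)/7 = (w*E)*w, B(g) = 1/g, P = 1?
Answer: 4/3 ≈ 1.3333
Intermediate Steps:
j = -2 (j = -2 + (-5 + 1)*(0*1) = -2 - 4*0 = -2 + 0 = -2)
J(M) = 1 + M (J(M) = 2 - (1 - M) = 2 + (-1 + M) = 1 + M)
I(w, E) = -7*E*w² (I(w, E) = -7*w*E*w = -7*E*w*w = -7*E*w²)
(J(7) + I(0, j))*B(6) = ((1 + 7) - 7*(-2)*0²)/6 = (8 - 7*(-2)*0)*(⅙) = (8 + 0)*(⅙) = 8*(⅙) = 4/3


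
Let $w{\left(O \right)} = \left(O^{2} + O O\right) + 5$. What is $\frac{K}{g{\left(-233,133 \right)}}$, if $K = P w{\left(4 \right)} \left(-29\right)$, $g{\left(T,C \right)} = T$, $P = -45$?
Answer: $- \frac{48285}{233} \approx -207.23$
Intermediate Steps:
$w{\left(O \right)} = 5 + 2 O^{2}$ ($w{\left(O \right)} = \left(O^{2} + O^{2}\right) + 5 = 2 O^{2} + 5 = 5 + 2 O^{2}$)
$K = 48285$ ($K = - 45 \left(5 + 2 \cdot 4^{2}\right) \left(-29\right) = - 45 \left(5 + 2 \cdot 16\right) \left(-29\right) = - 45 \left(5 + 32\right) \left(-29\right) = \left(-45\right) 37 \left(-29\right) = \left(-1665\right) \left(-29\right) = 48285$)
$\frac{K}{g{\left(-233,133 \right)}} = \frac{48285}{-233} = 48285 \left(- \frac{1}{233}\right) = - \frac{48285}{233}$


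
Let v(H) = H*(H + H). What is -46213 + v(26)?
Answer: -44861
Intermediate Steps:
v(H) = 2*H² (v(H) = H*(2*H) = 2*H²)
-46213 + v(26) = -46213 + 2*26² = -46213 + 2*676 = -46213 + 1352 = -44861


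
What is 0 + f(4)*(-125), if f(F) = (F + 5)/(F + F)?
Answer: -1125/8 ≈ -140.63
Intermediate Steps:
f(F) = (5 + F)/(2*F) (f(F) = (5 + F)/((2*F)) = (5 + F)*(1/(2*F)) = (5 + F)/(2*F))
0 + f(4)*(-125) = 0 + ((1/2)*(5 + 4)/4)*(-125) = 0 + ((1/2)*(1/4)*9)*(-125) = 0 + (9/8)*(-125) = 0 - 1125/8 = -1125/8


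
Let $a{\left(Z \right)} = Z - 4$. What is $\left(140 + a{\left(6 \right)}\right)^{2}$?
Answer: $20164$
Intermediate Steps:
$a{\left(Z \right)} = -4 + Z$
$\left(140 + a{\left(6 \right)}\right)^{2} = \left(140 + \left(-4 + 6\right)\right)^{2} = \left(140 + 2\right)^{2} = 142^{2} = 20164$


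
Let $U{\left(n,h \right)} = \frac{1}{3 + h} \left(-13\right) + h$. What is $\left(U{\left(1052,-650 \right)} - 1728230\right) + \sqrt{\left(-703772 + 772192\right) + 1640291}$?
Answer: $- \frac{1118585347}{647} + \sqrt{1708711} \approx -1.7276 \cdot 10^{6}$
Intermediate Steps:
$U{\left(n,h \right)} = h - \frac{13}{3 + h}$ ($U{\left(n,h \right)} = - \frac{13}{3 + h} + h = h - \frac{13}{3 + h}$)
$\left(U{\left(1052,-650 \right)} - 1728230\right) + \sqrt{\left(-703772 + 772192\right) + 1640291} = \left(\frac{-13 + \left(-650\right)^{2} + 3 \left(-650\right)}{3 - 650} - 1728230\right) + \sqrt{\left(-703772 + 772192\right) + 1640291} = \left(\frac{-13 + 422500 - 1950}{-647} - 1728230\right) + \sqrt{68420 + 1640291} = \left(\left(- \frac{1}{647}\right) 420537 - 1728230\right) + \sqrt{1708711} = \left(- \frac{420537}{647} - 1728230\right) + \sqrt{1708711} = - \frac{1118585347}{647} + \sqrt{1708711}$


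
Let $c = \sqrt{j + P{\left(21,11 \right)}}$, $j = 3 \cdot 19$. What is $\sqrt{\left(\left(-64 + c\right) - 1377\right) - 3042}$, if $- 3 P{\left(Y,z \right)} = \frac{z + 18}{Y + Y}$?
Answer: $\frac{\sqrt{-7908012 + 42 \sqrt{100142}}}{42} \approx 66.899 i$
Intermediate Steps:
$j = 57$
$P{\left(Y,z \right)} = - \frac{18 + z}{6 Y}$ ($P{\left(Y,z \right)} = - \frac{\left(z + 18\right) \frac{1}{Y + Y}}{3} = - \frac{\left(18 + z\right) \frac{1}{2 Y}}{3} = - \frac{\frac{1}{2} \frac{1}{Y} \left(18 + z\right)}{3} = - \frac{18 + z}{6 Y}$)
$c = \frac{\sqrt{100142}}{42}$ ($c = \sqrt{57 + \frac{-18 - 11}{6 \cdot 21}} = \sqrt{57 + \frac{1}{6} \cdot \frac{1}{21} \left(-18 - 11\right)} = \sqrt{57 + \frac{1}{6} \cdot \frac{1}{21} \left(-29\right)} = \sqrt{57 - \frac{29}{126}} = \sqrt{\frac{7153}{126}} = \frac{\sqrt{100142}}{42} \approx 7.5346$)
$\sqrt{\left(\left(-64 + c\right) - 1377\right) - 3042} = \sqrt{\left(\left(-64 + \frac{\sqrt{100142}}{42}\right) - 1377\right) - 3042} = \sqrt{\left(-1441 + \frac{\sqrt{100142}}{42}\right) - 3042} = \sqrt{-4483 + \frac{\sqrt{100142}}{42}}$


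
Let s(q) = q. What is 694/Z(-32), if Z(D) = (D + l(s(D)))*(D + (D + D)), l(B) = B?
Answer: 347/3072 ≈ 0.11296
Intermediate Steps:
Z(D) = 6*D**2 (Z(D) = (D + D)*(D + (D + D)) = (2*D)*(D + 2*D) = (2*D)*(3*D) = 6*D**2)
694/Z(-32) = 694/((6*(-32)**2)) = 694/((6*1024)) = 694/6144 = 694*(1/6144) = 347/3072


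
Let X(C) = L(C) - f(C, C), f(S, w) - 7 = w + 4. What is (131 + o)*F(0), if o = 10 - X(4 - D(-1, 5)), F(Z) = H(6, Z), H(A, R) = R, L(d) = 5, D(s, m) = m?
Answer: 0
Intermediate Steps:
F(Z) = Z
f(S, w) = 11 + w (f(S, w) = 7 + (w + 4) = 7 + (4 + w) = 11 + w)
X(C) = -6 - C (X(C) = 5 - (11 + C) = 5 + (-11 - C) = -6 - C)
o = 15 (o = 10 - (-6 - (4 - 1*5)) = 10 - (-6 - (4 - 5)) = 10 - (-6 - 1*(-1)) = 10 - (-6 + 1) = 10 - 1*(-5) = 10 + 5 = 15)
(131 + o)*F(0) = (131 + 15)*0 = 146*0 = 0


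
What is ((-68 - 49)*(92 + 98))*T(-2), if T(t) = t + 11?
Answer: -200070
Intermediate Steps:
T(t) = 11 + t
((-68 - 49)*(92 + 98))*T(-2) = ((-68 - 49)*(92 + 98))*(11 - 2) = -117*190*9 = -22230*9 = -200070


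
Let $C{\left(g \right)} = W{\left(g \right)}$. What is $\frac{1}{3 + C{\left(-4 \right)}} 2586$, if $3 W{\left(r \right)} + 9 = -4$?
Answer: $- \frac{3879}{2} \approx -1939.5$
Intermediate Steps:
$W{\left(r \right)} = - \frac{13}{3}$ ($W{\left(r \right)} = -3 + \frac{1}{3} \left(-4\right) = -3 - \frac{4}{3} = - \frac{13}{3}$)
$C{\left(g \right)} = - \frac{13}{3}$
$\frac{1}{3 + C{\left(-4 \right)}} 2586 = \frac{1}{3 - \frac{13}{3}} \cdot 2586 = \frac{1}{- \frac{4}{3}} \cdot 2586 = \left(- \frac{3}{4}\right) 2586 = - \frac{3879}{2}$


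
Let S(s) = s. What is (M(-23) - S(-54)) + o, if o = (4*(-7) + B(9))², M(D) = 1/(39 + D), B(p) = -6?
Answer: 19361/16 ≈ 1210.1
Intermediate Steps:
o = 1156 (o = (4*(-7) - 6)² = (-28 - 6)² = (-34)² = 1156)
(M(-23) - S(-54)) + o = (1/(39 - 23) - 1*(-54)) + 1156 = (1/16 + 54) + 1156 = 865/16 + 1156 = 19361/16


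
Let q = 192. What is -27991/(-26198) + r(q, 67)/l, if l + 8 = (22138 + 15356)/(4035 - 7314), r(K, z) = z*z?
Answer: -31986324906/139124479 ≈ -229.91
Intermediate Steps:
r(K, z) = z²
l = -21242/1093 (l = -8 + (22138 + 15356)/(4035 - 7314) = -8 + 37494/(-3279) = -8 + 37494*(-1/3279) = -8 - 12498/1093 = -21242/1093 ≈ -19.435)
-27991/(-26198) + r(q, 67)/l = -27991/(-26198) + 67²/(-21242/1093) = -27991*(-1/26198) + 4489*(-1093/21242) = 27991/26198 - 4906477/21242 = -31986324906/139124479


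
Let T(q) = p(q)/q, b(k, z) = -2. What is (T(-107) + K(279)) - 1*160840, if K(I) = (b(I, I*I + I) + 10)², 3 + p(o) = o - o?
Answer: -17203029/107 ≈ -1.6078e+5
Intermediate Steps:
p(o) = -3 (p(o) = -3 + (o - o) = -3 + 0 = -3)
K(I) = 64 (K(I) = (-2 + 10)² = 8² = 64)
T(q) = -3/q
(T(-107) + K(279)) - 1*160840 = (-3/(-107) + 64) - 1*160840 = (-3*(-1/107) + 64) - 160840 = (3/107 + 64) - 160840 = 6851/107 - 160840 = -17203029/107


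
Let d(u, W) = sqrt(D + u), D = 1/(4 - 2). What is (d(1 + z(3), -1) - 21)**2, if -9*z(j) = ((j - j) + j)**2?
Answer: (42 - sqrt(2))**2/4 ≈ 411.80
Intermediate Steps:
D = 1/2 ≈ 0.50000
z(j) = -j**2/9 (z(j) = -((j - j) + j)**2/9 = -(0 + j)**2/9 = -j**2/9)
d(u, W) = sqrt(1/2 + u)
(d(1 + z(3), -1) - 21)**2 = (sqrt(2 + 4*(1 - 1/9*3**2))/2 - 21)**2 = (sqrt(2 + 4*(1 - 1/9*9))/2 - 21)**2 = (sqrt(2 + 4*(1 - 1))/2 - 21)**2 = (sqrt(2 + 4*0)/2 - 21)**2 = (sqrt(2 + 0)/2 - 21)**2 = (sqrt(2)/2 - 21)**2 = (-21 + sqrt(2)/2)**2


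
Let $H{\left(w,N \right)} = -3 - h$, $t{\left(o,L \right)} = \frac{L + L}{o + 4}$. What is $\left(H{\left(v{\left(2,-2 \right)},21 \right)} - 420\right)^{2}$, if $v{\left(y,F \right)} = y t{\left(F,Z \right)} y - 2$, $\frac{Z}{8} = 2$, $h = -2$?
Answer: $177241$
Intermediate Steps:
$Z = 16$ ($Z = 8 \cdot 2 = 16$)
$t{\left(o,L \right)} = \frac{2 L}{4 + o}$
$v{\left(y,F \right)} = -2 + \frac{32 y^{2}}{4 + F}$ ($v{\left(y,F \right)} = y 2 \cdot 16 \frac{1}{4 + F} y - 2 = y \frac{32}{4 + F} y - 2 = \frac{32 y}{4 + F} y - 2 = \frac{32 y^{2}}{4 + F} - 2 = -2 + \frac{32 y^{2}}{4 + F}$)
$H{\left(w,N \right)} = -1$ ($H{\left(w,N \right)} = -3 - -2 = -3 + 2 = -1$)
$\left(H{\left(v{\left(2,-2 \right)},21 \right)} - 420\right)^{2} = \left(-1 - 420\right)^{2} = \left(-421\right)^{2} = 177241$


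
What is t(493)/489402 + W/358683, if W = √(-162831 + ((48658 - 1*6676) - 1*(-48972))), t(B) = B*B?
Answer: 243049/489402 + I*√71877/358683 ≈ 0.49662 + 0.00074745*I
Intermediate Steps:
t(B) = B²
W = I*√71877 (W = √(-162831 + ((48658 - 6676) + 48972)) = √(-162831 + (41982 + 48972)) = √(-162831 + 90954) = √(-71877) = I*√71877 ≈ 268.1*I)
t(493)/489402 + W/358683 = 493²/489402 + (I*√71877)/358683 = 243049*(1/489402) + (I*√71877)*(1/358683) = 243049/489402 + I*√71877/358683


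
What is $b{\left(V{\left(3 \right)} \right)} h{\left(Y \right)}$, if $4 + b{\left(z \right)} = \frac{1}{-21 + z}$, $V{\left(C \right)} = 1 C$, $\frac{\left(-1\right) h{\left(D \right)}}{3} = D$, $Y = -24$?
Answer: $-292$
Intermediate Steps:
$h{\left(D \right)} = - 3 D$
$V{\left(C \right)} = C$
$b{\left(z \right)} = -4 + \frac{1}{-21 + z}$
$b{\left(V{\left(3 \right)} \right)} h{\left(Y \right)} = \frac{85 - 12}{-21 + 3} \left(\left(-3\right) \left(-24\right)\right) = \frac{85 - 12}{-18} \cdot 72 = \left(- \frac{1}{18}\right) 73 \cdot 72 = \left(- \frac{73}{18}\right) 72 = -292$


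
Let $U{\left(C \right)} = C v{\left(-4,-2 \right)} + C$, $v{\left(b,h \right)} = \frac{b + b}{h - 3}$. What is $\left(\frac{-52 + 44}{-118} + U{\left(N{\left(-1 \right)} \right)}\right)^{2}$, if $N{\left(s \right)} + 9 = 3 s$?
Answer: $\frac{84345856}{87025} \approx 969.21$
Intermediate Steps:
$v{\left(b,h \right)} = \frac{2 b}{-3 + h}$
$N{\left(s \right)} = -9 + 3 s$
$U{\left(C \right)} = \frac{13 C}{5}$ ($U{\left(C \right)} = C 2 \left(-4\right) \frac{1}{-3 - 2} + C = C 2 \left(-4\right) \frac{1}{-5} + C = C 2 \left(-4\right) \left(- \frac{1}{5}\right) + C = C \frac{8}{5} + C = \frac{8 C}{5} + C = \frac{13 C}{5}$)
$\left(\frac{-52 + 44}{-118} + U{\left(N{\left(-1 \right)} \right)}\right)^{2} = \left(\frac{-52 + 44}{-118} + \frac{13 \left(-9 + 3 \left(-1\right)\right)}{5}\right)^{2} = \left(\left(-8\right) \left(- \frac{1}{118}\right) + \frac{13 \left(-9 - 3\right)}{5}\right)^{2} = \left(\frac{4}{59} + \frac{13}{5} \left(-12\right)\right)^{2} = \left(\frac{4}{59} - \frac{156}{5}\right)^{2} = \left(- \frac{9184}{295}\right)^{2} = \frac{84345856}{87025}$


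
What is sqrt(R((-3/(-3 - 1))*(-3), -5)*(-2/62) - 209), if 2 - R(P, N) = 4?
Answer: I*sqrt(200787)/31 ≈ 14.455*I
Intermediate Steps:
R(P, N) = -2 (R(P, N) = 2 - 1*4 = 2 - 4 = -2)
sqrt(R((-3/(-3 - 1))*(-3), -5)*(-2/62) - 209) = sqrt(-(-4)/62 - 209) = sqrt(-2*(-1/31) - 209) = sqrt(2/31 - 209) = sqrt(-6477/31) = I*sqrt(200787)/31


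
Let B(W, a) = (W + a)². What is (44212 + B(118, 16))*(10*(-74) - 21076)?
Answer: -1356257088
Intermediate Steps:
(44212 + B(118, 16))*(10*(-74) - 21076) = (44212 + (118 + 16)²)*(10*(-74) - 21076) = (44212 + 134²)*(-740 - 21076) = (44212 + 17956)*(-21816) = 62168*(-21816) = -1356257088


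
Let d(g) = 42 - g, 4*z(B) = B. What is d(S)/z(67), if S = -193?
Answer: 940/67 ≈ 14.030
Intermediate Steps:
z(B) = B/4
d(S)/z(67) = (42 - 1*(-193))/(((¼)*67)) = (42 + 193)/(67/4) = 235*(4/67) = 940/67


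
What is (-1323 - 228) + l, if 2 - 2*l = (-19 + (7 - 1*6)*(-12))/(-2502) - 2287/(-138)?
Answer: -44836748/28773 ≈ -1558.3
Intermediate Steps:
l = -209825/28773 (l = 1 - ((-19 + (7 - 1*6)*(-12))/(-2502) - 2287/(-138))/2 = 1 - ((-19 + (7 - 6)*(-12))*(-1/2502) - 2287*(-1/138))/2 = 1 - ((-19 + 1*(-12))*(-1/2502) + 2287/138)/2 = 1 - ((-19 - 12)*(-1/2502) + 2287/138)/2 = 1 - (-31*(-1/2502) + 2287/138)/2 = 1 - (31/2502 + 2287/138)/2 = 1 - 1/2*477196/28773 = 1 - 238598/28773 = -209825/28773 ≈ -7.2924)
(-1323 - 228) + l = (-1323 - 228) - 209825/28773 = -1551 - 209825/28773 = -44836748/28773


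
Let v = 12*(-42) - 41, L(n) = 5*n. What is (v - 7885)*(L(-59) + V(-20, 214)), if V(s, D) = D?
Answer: 682830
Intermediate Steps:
v = -545 (v = -504 - 41 = -545)
(v - 7885)*(L(-59) + V(-20, 214)) = (-545 - 7885)*(5*(-59) + 214) = -8430*(-295 + 214) = -8430*(-81) = 682830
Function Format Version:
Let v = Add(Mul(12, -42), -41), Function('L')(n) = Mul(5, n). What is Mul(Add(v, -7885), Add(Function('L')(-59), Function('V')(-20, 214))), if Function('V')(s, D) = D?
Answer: 682830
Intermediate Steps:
v = -545 (v = Add(-504, -41) = -545)
Mul(Add(v, -7885), Add(Function('L')(-59), Function('V')(-20, 214))) = Mul(Add(-545, -7885), Add(Mul(5, -59), 214)) = Mul(-8430, Add(-295, 214)) = Mul(-8430, -81) = 682830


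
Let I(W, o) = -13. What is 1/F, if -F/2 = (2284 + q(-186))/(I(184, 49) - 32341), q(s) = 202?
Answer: 16177/2486 ≈ 6.5072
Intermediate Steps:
F = 2486/16177 (F = -2*(2284 + 202)/(-13 - 32341) = -4972/(-32354) = -4972*(-1)/32354 = -2*(-1243/16177) = 2486/16177 ≈ 0.15368)
1/F = 1/(2486/16177) = 16177/2486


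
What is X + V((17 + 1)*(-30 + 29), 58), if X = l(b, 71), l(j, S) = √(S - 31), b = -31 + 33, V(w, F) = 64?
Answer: 64 + 2*√10 ≈ 70.325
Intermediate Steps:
b = 2
l(j, S) = √(-31 + S)
X = 2*√10 (X = √(-31 + 71) = √40 = 2*√10 ≈ 6.3246)
X + V((17 + 1)*(-30 + 29), 58) = 2*√10 + 64 = 64 + 2*√10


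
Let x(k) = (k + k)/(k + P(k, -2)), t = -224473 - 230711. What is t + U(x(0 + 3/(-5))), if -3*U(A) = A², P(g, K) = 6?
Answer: -110609716/243 ≈ -4.5518e+5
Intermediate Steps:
t = -455184
x(k) = 2*k/(6 + k) (x(k) = (k + k)/(k + 6) = (2*k)/(6 + k) = 2*k/(6 + k))
U(A) = -A²/3
t + U(x(0 + 3/(-5))) = -455184 - 4*(0 + 3/(-5))²/(6 + (0 + 3/(-5)))²/3 = -455184 - 4*(0 - ⅕*3)²/(6 + (0 - ⅕*3))²/3 = -455184 - 4*(0 - ⅗)²/(6 + (0 - ⅗))²/3 = -455184 - 36/(25*(6 - ⅗)²)/3 = -455184 - (2*(-⅗)/(27/5))²/3 = -455184 - (2*(-⅗)*(5/27))²/3 = -455184 - (-2/9)²/3 = -455184 - ⅓*4/81 = -455184 - 4/243 = -110609716/243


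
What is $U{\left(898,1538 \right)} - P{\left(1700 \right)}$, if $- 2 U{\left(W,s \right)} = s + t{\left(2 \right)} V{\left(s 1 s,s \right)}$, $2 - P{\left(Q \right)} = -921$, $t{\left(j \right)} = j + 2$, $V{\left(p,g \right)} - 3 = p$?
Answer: $-4732586$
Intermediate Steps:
$V{\left(p,g \right)} = 3 + p$
$t{\left(j \right)} = 2 + j$
$P{\left(Q \right)} = 923$ ($P{\left(Q \right)} = 2 - -921 = 2 + 921 = 923$)
$U{\left(W,s \right)} = -6 - 2 s^{2} - \frac{s}{2}$ ($U{\left(W,s \right)} = - \frac{s + \left(2 + 2\right) \left(3 + s 1 s\right)}{2} = - \frac{s + 4 \left(3 + s s\right)}{2} = - \frac{s + 4 \left(3 + s^{2}\right)}{2} = - \frac{s + \left(12 + 4 s^{2}\right)}{2} = - \frac{12 + s + 4 s^{2}}{2} = -6 - 2 s^{2} - \frac{s}{2}$)
$U{\left(898,1538 \right)} - P{\left(1700 \right)} = \left(-6 - 2 \cdot 1538^{2} - 769\right) - 923 = \left(-6 - 4730888 - 769\right) - 923 = -4731663 - 923 = -4732586$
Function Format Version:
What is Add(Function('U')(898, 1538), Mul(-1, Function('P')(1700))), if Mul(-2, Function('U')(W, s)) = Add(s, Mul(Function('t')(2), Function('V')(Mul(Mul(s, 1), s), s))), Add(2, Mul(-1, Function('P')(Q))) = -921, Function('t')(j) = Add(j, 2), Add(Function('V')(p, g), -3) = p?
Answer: -4732586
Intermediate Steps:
Function('V')(p, g) = Add(3, p)
Function('t')(j) = Add(2, j)
Function('P')(Q) = 923 (Function('P')(Q) = Add(2, Mul(-1, -921)) = Add(2, 921) = 923)
Function('U')(W, s) = Add(-6, Mul(-2, Pow(s, 2)), Mul(Rational(-1, 2), s)) (Function('U')(W, s) = Mul(Rational(-1, 2), Add(s, Mul(Add(2, 2), Add(3, Mul(Mul(s, 1), s))))) = Mul(Rational(-1, 2), Add(s, Mul(4, Add(3, Mul(s, s))))) = Mul(Rational(-1, 2), Add(s, Mul(4, Add(3, Pow(s, 2))))) = Mul(Rational(-1, 2), Add(s, Add(12, Mul(4, Pow(s, 2))))) = Mul(Rational(-1, 2), Add(12, s, Mul(4, Pow(s, 2)))) = Add(-6, Mul(-2, Pow(s, 2)), Mul(Rational(-1, 2), s)))
Add(Function('U')(898, 1538), Mul(-1, Function('P')(1700))) = Add(Add(-6, Mul(-2, Pow(1538, 2)), Mul(Rational(-1, 2), 1538)), Mul(-1, 923)) = Add(Add(-6, Mul(-2, 2365444), -769), -923) = Add(Add(-6, -4730888, -769), -923) = Add(-4731663, -923) = -4732586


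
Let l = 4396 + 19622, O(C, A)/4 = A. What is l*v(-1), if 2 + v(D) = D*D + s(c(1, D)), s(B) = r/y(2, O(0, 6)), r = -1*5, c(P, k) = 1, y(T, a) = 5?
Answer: -48036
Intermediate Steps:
O(C, A) = 4*A
r = -5
s(B) = -1 (s(B) = -5/5 = -5*⅕ = -1)
l = 24018
v(D) = -3 + D² (v(D) = -2 + (D*D - 1) = -2 + (D² - 1) = -2 + (-1 + D²) = -3 + D²)
l*v(-1) = 24018*(-3 + (-1)²) = 24018*(-3 + 1) = 24018*(-2) = -48036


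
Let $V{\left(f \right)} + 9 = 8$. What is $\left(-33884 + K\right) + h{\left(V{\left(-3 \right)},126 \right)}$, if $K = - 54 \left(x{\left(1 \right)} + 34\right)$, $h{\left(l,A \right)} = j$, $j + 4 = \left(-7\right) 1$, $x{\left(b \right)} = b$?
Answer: $-35785$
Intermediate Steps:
$j = -11$ ($j = -4 - 7 = -11$)
$V{\left(f \right)} = -1$ ($V{\left(f \right)} = -9 + 8 = -1$)
$h{\left(l,A \right)} = -11$
$K = -1890$ ($K = - 54 \left(1 + 34\right) = \left(-54\right) 35 = -1890$)
$\left(-33884 + K\right) + h{\left(V{\left(-3 \right)},126 \right)} = \left(-33884 - 1890\right) - 11 = -35774 - 11 = -35785$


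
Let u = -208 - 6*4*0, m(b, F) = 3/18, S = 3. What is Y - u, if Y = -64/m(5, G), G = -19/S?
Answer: -176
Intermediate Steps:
G = -19/3 ≈ -6.3333
m(b, F) = ⅙ (m(b, F) = 3*(1/18) = ⅙)
u = -208 (u = -208 - 24*0 = -208 + 0 = -208)
Y = -384 (Y = -64/⅙ = -64*6 = -384)
Y - u = -384 - 1*(-208) = -384 + 208 = -176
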